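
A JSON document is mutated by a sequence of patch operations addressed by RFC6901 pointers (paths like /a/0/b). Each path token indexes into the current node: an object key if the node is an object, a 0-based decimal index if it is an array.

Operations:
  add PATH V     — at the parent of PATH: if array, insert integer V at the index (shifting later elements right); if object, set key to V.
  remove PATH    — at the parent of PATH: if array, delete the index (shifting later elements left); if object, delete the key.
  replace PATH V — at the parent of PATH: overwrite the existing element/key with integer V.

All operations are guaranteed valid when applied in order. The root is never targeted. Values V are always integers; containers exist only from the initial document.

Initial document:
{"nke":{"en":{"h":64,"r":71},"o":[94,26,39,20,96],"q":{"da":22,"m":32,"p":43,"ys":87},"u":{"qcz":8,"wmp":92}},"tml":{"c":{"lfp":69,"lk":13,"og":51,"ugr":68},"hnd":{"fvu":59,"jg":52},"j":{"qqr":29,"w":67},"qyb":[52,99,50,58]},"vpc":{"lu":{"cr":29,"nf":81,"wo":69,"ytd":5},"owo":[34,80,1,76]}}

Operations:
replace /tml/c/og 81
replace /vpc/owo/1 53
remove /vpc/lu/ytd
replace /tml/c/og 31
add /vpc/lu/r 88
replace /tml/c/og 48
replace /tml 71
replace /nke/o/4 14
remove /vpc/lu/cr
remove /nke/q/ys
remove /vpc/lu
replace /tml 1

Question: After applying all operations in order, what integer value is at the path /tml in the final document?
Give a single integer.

After op 1 (replace /tml/c/og 81): {"nke":{"en":{"h":64,"r":71},"o":[94,26,39,20,96],"q":{"da":22,"m":32,"p":43,"ys":87},"u":{"qcz":8,"wmp":92}},"tml":{"c":{"lfp":69,"lk":13,"og":81,"ugr":68},"hnd":{"fvu":59,"jg":52},"j":{"qqr":29,"w":67},"qyb":[52,99,50,58]},"vpc":{"lu":{"cr":29,"nf":81,"wo":69,"ytd":5},"owo":[34,80,1,76]}}
After op 2 (replace /vpc/owo/1 53): {"nke":{"en":{"h":64,"r":71},"o":[94,26,39,20,96],"q":{"da":22,"m":32,"p":43,"ys":87},"u":{"qcz":8,"wmp":92}},"tml":{"c":{"lfp":69,"lk":13,"og":81,"ugr":68},"hnd":{"fvu":59,"jg":52},"j":{"qqr":29,"w":67},"qyb":[52,99,50,58]},"vpc":{"lu":{"cr":29,"nf":81,"wo":69,"ytd":5},"owo":[34,53,1,76]}}
After op 3 (remove /vpc/lu/ytd): {"nke":{"en":{"h":64,"r":71},"o":[94,26,39,20,96],"q":{"da":22,"m":32,"p":43,"ys":87},"u":{"qcz":8,"wmp":92}},"tml":{"c":{"lfp":69,"lk":13,"og":81,"ugr":68},"hnd":{"fvu":59,"jg":52},"j":{"qqr":29,"w":67},"qyb":[52,99,50,58]},"vpc":{"lu":{"cr":29,"nf":81,"wo":69},"owo":[34,53,1,76]}}
After op 4 (replace /tml/c/og 31): {"nke":{"en":{"h":64,"r":71},"o":[94,26,39,20,96],"q":{"da":22,"m":32,"p":43,"ys":87},"u":{"qcz":8,"wmp":92}},"tml":{"c":{"lfp":69,"lk":13,"og":31,"ugr":68},"hnd":{"fvu":59,"jg":52},"j":{"qqr":29,"w":67},"qyb":[52,99,50,58]},"vpc":{"lu":{"cr":29,"nf":81,"wo":69},"owo":[34,53,1,76]}}
After op 5 (add /vpc/lu/r 88): {"nke":{"en":{"h":64,"r":71},"o":[94,26,39,20,96],"q":{"da":22,"m":32,"p":43,"ys":87},"u":{"qcz":8,"wmp":92}},"tml":{"c":{"lfp":69,"lk":13,"og":31,"ugr":68},"hnd":{"fvu":59,"jg":52},"j":{"qqr":29,"w":67},"qyb":[52,99,50,58]},"vpc":{"lu":{"cr":29,"nf":81,"r":88,"wo":69},"owo":[34,53,1,76]}}
After op 6 (replace /tml/c/og 48): {"nke":{"en":{"h":64,"r":71},"o":[94,26,39,20,96],"q":{"da":22,"m":32,"p":43,"ys":87},"u":{"qcz":8,"wmp":92}},"tml":{"c":{"lfp":69,"lk":13,"og":48,"ugr":68},"hnd":{"fvu":59,"jg":52},"j":{"qqr":29,"w":67},"qyb":[52,99,50,58]},"vpc":{"lu":{"cr":29,"nf":81,"r":88,"wo":69},"owo":[34,53,1,76]}}
After op 7 (replace /tml 71): {"nke":{"en":{"h":64,"r":71},"o":[94,26,39,20,96],"q":{"da":22,"m":32,"p":43,"ys":87},"u":{"qcz":8,"wmp":92}},"tml":71,"vpc":{"lu":{"cr":29,"nf":81,"r":88,"wo":69},"owo":[34,53,1,76]}}
After op 8 (replace /nke/o/4 14): {"nke":{"en":{"h":64,"r":71},"o":[94,26,39,20,14],"q":{"da":22,"m":32,"p":43,"ys":87},"u":{"qcz":8,"wmp":92}},"tml":71,"vpc":{"lu":{"cr":29,"nf":81,"r":88,"wo":69},"owo":[34,53,1,76]}}
After op 9 (remove /vpc/lu/cr): {"nke":{"en":{"h":64,"r":71},"o":[94,26,39,20,14],"q":{"da":22,"m":32,"p":43,"ys":87},"u":{"qcz":8,"wmp":92}},"tml":71,"vpc":{"lu":{"nf":81,"r":88,"wo":69},"owo":[34,53,1,76]}}
After op 10 (remove /nke/q/ys): {"nke":{"en":{"h":64,"r":71},"o":[94,26,39,20,14],"q":{"da":22,"m":32,"p":43},"u":{"qcz":8,"wmp":92}},"tml":71,"vpc":{"lu":{"nf":81,"r":88,"wo":69},"owo":[34,53,1,76]}}
After op 11 (remove /vpc/lu): {"nke":{"en":{"h":64,"r":71},"o":[94,26,39,20,14],"q":{"da":22,"m":32,"p":43},"u":{"qcz":8,"wmp":92}},"tml":71,"vpc":{"owo":[34,53,1,76]}}
After op 12 (replace /tml 1): {"nke":{"en":{"h":64,"r":71},"o":[94,26,39,20,14],"q":{"da":22,"m":32,"p":43},"u":{"qcz":8,"wmp":92}},"tml":1,"vpc":{"owo":[34,53,1,76]}}
Value at /tml: 1

Answer: 1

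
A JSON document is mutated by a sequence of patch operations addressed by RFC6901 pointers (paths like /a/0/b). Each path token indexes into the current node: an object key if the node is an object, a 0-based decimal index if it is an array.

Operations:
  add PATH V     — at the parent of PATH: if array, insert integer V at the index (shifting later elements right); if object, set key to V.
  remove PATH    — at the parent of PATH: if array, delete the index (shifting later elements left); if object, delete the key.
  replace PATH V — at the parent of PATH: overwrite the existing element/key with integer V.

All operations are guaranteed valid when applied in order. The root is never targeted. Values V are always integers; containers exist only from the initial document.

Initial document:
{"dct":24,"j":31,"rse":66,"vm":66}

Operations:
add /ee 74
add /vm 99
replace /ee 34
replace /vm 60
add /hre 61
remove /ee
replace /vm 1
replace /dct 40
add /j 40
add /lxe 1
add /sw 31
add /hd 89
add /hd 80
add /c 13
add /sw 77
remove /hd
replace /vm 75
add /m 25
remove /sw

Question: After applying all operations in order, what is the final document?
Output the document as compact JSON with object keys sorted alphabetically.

Answer: {"c":13,"dct":40,"hre":61,"j":40,"lxe":1,"m":25,"rse":66,"vm":75}

Derivation:
After op 1 (add /ee 74): {"dct":24,"ee":74,"j":31,"rse":66,"vm":66}
After op 2 (add /vm 99): {"dct":24,"ee":74,"j":31,"rse":66,"vm":99}
After op 3 (replace /ee 34): {"dct":24,"ee":34,"j":31,"rse":66,"vm":99}
After op 4 (replace /vm 60): {"dct":24,"ee":34,"j":31,"rse":66,"vm":60}
After op 5 (add /hre 61): {"dct":24,"ee":34,"hre":61,"j":31,"rse":66,"vm":60}
After op 6 (remove /ee): {"dct":24,"hre":61,"j":31,"rse":66,"vm":60}
After op 7 (replace /vm 1): {"dct":24,"hre":61,"j":31,"rse":66,"vm":1}
After op 8 (replace /dct 40): {"dct":40,"hre":61,"j":31,"rse":66,"vm":1}
After op 9 (add /j 40): {"dct":40,"hre":61,"j":40,"rse":66,"vm":1}
After op 10 (add /lxe 1): {"dct":40,"hre":61,"j":40,"lxe":1,"rse":66,"vm":1}
After op 11 (add /sw 31): {"dct":40,"hre":61,"j":40,"lxe":1,"rse":66,"sw":31,"vm":1}
After op 12 (add /hd 89): {"dct":40,"hd":89,"hre":61,"j":40,"lxe":1,"rse":66,"sw":31,"vm":1}
After op 13 (add /hd 80): {"dct":40,"hd":80,"hre":61,"j":40,"lxe":1,"rse":66,"sw":31,"vm":1}
After op 14 (add /c 13): {"c":13,"dct":40,"hd":80,"hre":61,"j":40,"lxe":1,"rse":66,"sw":31,"vm":1}
After op 15 (add /sw 77): {"c":13,"dct":40,"hd":80,"hre":61,"j":40,"lxe":1,"rse":66,"sw":77,"vm":1}
After op 16 (remove /hd): {"c":13,"dct":40,"hre":61,"j":40,"lxe":1,"rse":66,"sw":77,"vm":1}
After op 17 (replace /vm 75): {"c":13,"dct":40,"hre":61,"j":40,"lxe":1,"rse":66,"sw":77,"vm":75}
After op 18 (add /m 25): {"c":13,"dct":40,"hre":61,"j":40,"lxe":1,"m":25,"rse":66,"sw":77,"vm":75}
After op 19 (remove /sw): {"c":13,"dct":40,"hre":61,"j":40,"lxe":1,"m":25,"rse":66,"vm":75}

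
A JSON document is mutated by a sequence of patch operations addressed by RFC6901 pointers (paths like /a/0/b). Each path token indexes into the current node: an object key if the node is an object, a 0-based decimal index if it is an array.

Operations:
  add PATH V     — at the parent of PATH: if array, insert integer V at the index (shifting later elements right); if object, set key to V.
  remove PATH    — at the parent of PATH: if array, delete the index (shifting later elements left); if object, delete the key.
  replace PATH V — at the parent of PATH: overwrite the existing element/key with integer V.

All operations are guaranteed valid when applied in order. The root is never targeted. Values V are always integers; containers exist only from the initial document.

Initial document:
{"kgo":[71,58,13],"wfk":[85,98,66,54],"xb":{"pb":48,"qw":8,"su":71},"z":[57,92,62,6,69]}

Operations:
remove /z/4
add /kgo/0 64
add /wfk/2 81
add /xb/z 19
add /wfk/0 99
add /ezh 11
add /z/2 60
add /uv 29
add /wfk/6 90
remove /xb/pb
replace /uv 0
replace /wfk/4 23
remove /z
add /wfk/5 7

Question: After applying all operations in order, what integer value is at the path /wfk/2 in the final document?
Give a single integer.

After op 1 (remove /z/4): {"kgo":[71,58,13],"wfk":[85,98,66,54],"xb":{"pb":48,"qw":8,"su":71},"z":[57,92,62,6]}
After op 2 (add /kgo/0 64): {"kgo":[64,71,58,13],"wfk":[85,98,66,54],"xb":{"pb":48,"qw":8,"su":71},"z":[57,92,62,6]}
After op 3 (add /wfk/2 81): {"kgo":[64,71,58,13],"wfk":[85,98,81,66,54],"xb":{"pb":48,"qw":8,"su":71},"z":[57,92,62,6]}
After op 4 (add /xb/z 19): {"kgo":[64,71,58,13],"wfk":[85,98,81,66,54],"xb":{"pb":48,"qw":8,"su":71,"z":19},"z":[57,92,62,6]}
After op 5 (add /wfk/0 99): {"kgo":[64,71,58,13],"wfk":[99,85,98,81,66,54],"xb":{"pb":48,"qw":8,"su":71,"z":19},"z":[57,92,62,6]}
After op 6 (add /ezh 11): {"ezh":11,"kgo":[64,71,58,13],"wfk":[99,85,98,81,66,54],"xb":{"pb":48,"qw":8,"su":71,"z":19},"z":[57,92,62,6]}
After op 7 (add /z/2 60): {"ezh":11,"kgo":[64,71,58,13],"wfk":[99,85,98,81,66,54],"xb":{"pb":48,"qw":8,"su":71,"z":19},"z":[57,92,60,62,6]}
After op 8 (add /uv 29): {"ezh":11,"kgo":[64,71,58,13],"uv":29,"wfk":[99,85,98,81,66,54],"xb":{"pb":48,"qw":8,"su":71,"z":19},"z":[57,92,60,62,6]}
After op 9 (add /wfk/6 90): {"ezh":11,"kgo":[64,71,58,13],"uv":29,"wfk":[99,85,98,81,66,54,90],"xb":{"pb":48,"qw":8,"su":71,"z":19},"z":[57,92,60,62,6]}
After op 10 (remove /xb/pb): {"ezh":11,"kgo":[64,71,58,13],"uv":29,"wfk":[99,85,98,81,66,54,90],"xb":{"qw":8,"su":71,"z":19},"z":[57,92,60,62,6]}
After op 11 (replace /uv 0): {"ezh":11,"kgo":[64,71,58,13],"uv":0,"wfk":[99,85,98,81,66,54,90],"xb":{"qw":8,"su":71,"z":19},"z":[57,92,60,62,6]}
After op 12 (replace /wfk/4 23): {"ezh":11,"kgo":[64,71,58,13],"uv":0,"wfk":[99,85,98,81,23,54,90],"xb":{"qw":8,"su":71,"z":19},"z":[57,92,60,62,6]}
After op 13 (remove /z): {"ezh":11,"kgo":[64,71,58,13],"uv":0,"wfk":[99,85,98,81,23,54,90],"xb":{"qw":8,"su":71,"z":19}}
After op 14 (add /wfk/5 7): {"ezh":11,"kgo":[64,71,58,13],"uv":0,"wfk":[99,85,98,81,23,7,54,90],"xb":{"qw":8,"su":71,"z":19}}
Value at /wfk/2: 98

Answer: 98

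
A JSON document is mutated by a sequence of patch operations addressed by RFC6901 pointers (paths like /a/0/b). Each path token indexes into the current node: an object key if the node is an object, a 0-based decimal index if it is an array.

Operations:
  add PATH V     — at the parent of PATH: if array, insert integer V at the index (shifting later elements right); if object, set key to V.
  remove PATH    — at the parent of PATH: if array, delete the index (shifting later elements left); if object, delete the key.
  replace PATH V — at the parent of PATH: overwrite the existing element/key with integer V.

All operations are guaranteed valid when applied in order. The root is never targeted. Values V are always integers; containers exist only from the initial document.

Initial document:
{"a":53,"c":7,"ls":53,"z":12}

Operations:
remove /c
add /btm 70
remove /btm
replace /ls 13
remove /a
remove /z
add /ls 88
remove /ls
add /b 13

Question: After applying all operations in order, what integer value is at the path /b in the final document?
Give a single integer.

After op 1 (remove /c): {"a":53,"ls":53,"z":12}
After op 2 (add /btm 70): {"a":53,"btm":70,"ls":53,"z":12}
After op 3 (remove /btm): {"a":53,"ls":53,"z":12}
After op 4 (replace /ls 13): {"a":53,"ls":13,"z":12}
After op 5 (remove /a): {"ls":13,"z":12}
After op 6 (remove /z): {"ls":13}
After op 7 (add /ls 88): {"ls":88}
After op 8 (remove /ls): {}
After op 9 (add /b 13): {"b":13}
Value at /b: 13

Answer: 13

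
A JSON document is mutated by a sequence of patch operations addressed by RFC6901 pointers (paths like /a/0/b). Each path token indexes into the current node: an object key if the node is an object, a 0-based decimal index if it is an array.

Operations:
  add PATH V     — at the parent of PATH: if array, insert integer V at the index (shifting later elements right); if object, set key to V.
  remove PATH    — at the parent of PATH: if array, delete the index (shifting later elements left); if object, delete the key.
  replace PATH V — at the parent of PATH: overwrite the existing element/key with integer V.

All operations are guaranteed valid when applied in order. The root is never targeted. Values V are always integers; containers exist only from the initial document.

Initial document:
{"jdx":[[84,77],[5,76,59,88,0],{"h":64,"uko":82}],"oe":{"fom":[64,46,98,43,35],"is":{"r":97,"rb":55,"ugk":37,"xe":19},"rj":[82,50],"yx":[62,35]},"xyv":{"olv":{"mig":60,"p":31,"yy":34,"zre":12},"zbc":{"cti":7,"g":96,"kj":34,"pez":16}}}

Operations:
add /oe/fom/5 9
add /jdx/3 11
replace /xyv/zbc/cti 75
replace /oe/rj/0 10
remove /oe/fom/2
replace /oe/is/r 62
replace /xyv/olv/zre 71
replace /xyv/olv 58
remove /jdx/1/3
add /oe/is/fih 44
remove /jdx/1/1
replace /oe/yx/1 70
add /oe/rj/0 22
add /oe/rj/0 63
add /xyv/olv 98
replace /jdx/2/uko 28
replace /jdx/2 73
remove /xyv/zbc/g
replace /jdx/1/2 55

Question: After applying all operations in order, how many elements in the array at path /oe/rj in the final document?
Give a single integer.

Answer: 4

Derivation:
After op 1 (add /oe/fom/5 9): {"jdx":[[84,77],[5,76,59,88,0],{"h":64,"uko":82}],"oe":{"fom":[64,46,98,43,35,9],"is":{"r":97,"rb":55,"ugk":37,"xe":19},"rj":[82,50],"yx":[62,35]},"xyv":{"olv":{"mig":60,"p":31,"yy":34,"zre":12},"zbc":{"cti":7,"g":96,"kj":34,"pez":16}}}
After op 2 (add /jdx/3 11): {"jdx":[[84,77],[5,76,59,88,0],{"h":64,"uko":82},11],"oe":{"fom":[64,46,98,43,35,9],"is":{"r":97,"rb":55,"ugk":37,"xe":19},"rj":[82,50],"yx":[62,35]},"xyv":{"olv":{"mig":60,"p":31,"yy":34,"zre":12},"zbc":{"cti":7,"g":96,"kj":34,"pez":16}}}
After op 3 (replace /xyv/zbc/cti 75): {"jdx":[[84,77],[5,76,59,88,0],{"h":64,"uko":82},11],"oe":{"fom":[64,46,98,43,35,9],"is":{"r":97,"rb":55,"ugk":37,"xe":19},"rj":[82,50],"yx":[62,35]},"xyv":{"olv":{"mig":60,"p":31,"yy":34,"zre":12},"zbc":{"cti":75,"g":96,"kj":34,"pez":16}}}
After op 4 (replace /oe/rj/0 10): {"jdx":[[84,77],[5,76,59,88,0],{"h":64,"uko":82},11],"oe":{"fom":[64,46,98,43,35,9],"is":{"r":97,"rb":55,"ugk":37,"xe":19},"rj":[10,50],"yx":[62,35]},"xyv":{"olv":{"mig":60,"p":31,"yy":34,"zre":12},"zbc":{"cti":75,"g":96,"kj":34,"pez":16}}}
After op 5 (remove /oe/fom/2): {"jdx":[[84,77],[5,76,59,88,0],{"h":64,"uko":82},11],"oe":{"fom":[64,46,43,35,9],"is":{"r":97,"rb":55,"ugk":37,"xe":19},"rj":[10,50],"yx":[62,35]},"xyv":{"olv":{"mig":60,"p":31,"yy":34,"zre":12},"zbc":{"cti":75,"g":96,"kj":34,"pez":16}}}
After op 6 (replace /oe/is/r 62): {"jdx":[[84,77],[5,76,59,88,0],{"h":64,"uko":82},11],"oe":{"fom":[64,46,43,35,9],"is":{"r":62,"rb":55,"ugk":37,"xe":19},"rj":[10,50],"yx":[62,35]},"xyv":{"olv":{"mig":60,"p":31,"yy":34,"zre":12},"zbc":{"cti":75,"g":96,"kj":34,"pez":16}}}
After op 7 (replace /xyv/olv/zre 71): {"jdx":[[84,77],[5,76,59,88,0],{"h":64,"uko":82},11],"oe":{"fom":[64,46,43,35,9],"is":{"r":62,"rb":55,"ugk":37,"xe":19},"rj":[10,50],"yx":[62,35]},"xyv":{"olv":{"mig":60,"p":31,"yy":34,"zre":71},"zbc":{"cti":75,"g":96,"kj":34,"pez":16}}}
After op 8 (replace /xyv/olv 58): {"jdx":[[84,77],[5,76,59,88,0],{"h":64,"uko":82},11],"oe":{"fom":[64,46,43,35,9],"is":{"r":62,"rb":55,"ugk":37,"xe":19},"rj":[10,50],"yx":[62,35]},"xyv":{"olv":58,"zbc":{"cti":75,"g":96,"kj":34,"pez":16}}}
After op 9 (remove /jdx/1/3): {"jdx":[[84,77],[5,76,59,0],{"h":64,"uko":82},11],"oe":{"fom":[64,46,43,35,9],"is":{"r":62,"rb":55,"ugk":37,"xe":19},"rj":[10,50],"yx":[62,35]},"xyv":{"olv":58,"zbc":{"cti":75,"g":96,"kj":34,"pez":16}}}
After op 10 (add /oe/is/fih 44): {"jdx":[[84,77],[5,76,59,0],{"h":64,"uko":82},11],"oe":{"fom":[64,46,43,35,9],"is":{"fih":44,"r":62,"rb":55,"ugk":37,"xe":19},"rj":[10,50],"yx":[62,35]},"xyv":{"olv":58,"zbc":{"cti":75,"g":96,"kj":34,"pez":16}}}
After op 11 (remove /jdx/1/1): {"jdx":[[84,77],[5,59,0],{"h":64,"uko":82},11],"oe":{"fom":[64,46,43,35,9],"is":{"fih":44,"r":62,"rb":55,"ugk":37,"xe":19},"rj":[10,50],"yx":[62,35]},"xyv":{"olv":58,"zbc":{"cti":75,"g":96,"kj":34,"pez":16}}}
After op 12 (replace /oe/yx/1 70): {"jdx":[[84,77],[5,59,0],{"h":64,"uko":82},11],"oe":{"fom":[64,46,43,35,9],"is":{"fih":44,"r":62,"rb":55,"ugk":37,"xe":19},"rj":[10,50],"yx":[62,70]},"xyv":{"olv":58,"zbc":{"cti":75,"g":96,"kj":34,"pez":16}}}
After op 13 (add /oe/rj/0 22): {"jdx":[[84,77],[5,59,0],{"h":64,"uko":82},11],"oe":{"fom":[64,46,43,35,9],"is":{"fih":44,"r":62,"rb":55,"ugk":37,"xe":19},"rj":[22,10,50],"yx":[62,70]},"xyv":{"olv":58,"zbc":{"cti":75,"g":96,"kj":34,"pez":16}}}
After op 14 (add /oe/rj/0 63): {"jdx":[[84,77],[5,59,0],{"h":64,"uko":82},11],"oe":{"fom":[64,46,43,35,9],"is":{"fih":44,"r":62,"rb":55,"ugk":37,"xe":19},"rj":[63,22,10,50],"yx":[62,70]},"xyv":{"olv":58,"zbc":{"cti":75,"g":96,"kj":34,"pez":16}}}
After op 15 (add /xyv/olv 98): {"jdx":[[84,77],[5,59,0],{"h":64,"uko":82},11],"oe":{"fom":[64,46,43,35,9],"is":{"fih":44,"r":62,"rb":55,"ugk":37,"xe":19},"rj":[63,22,10,50],"yx":[62,70]},"xyv":{"olv":98,"zbc":{"cti":75,"g":96,"kj":34,"pez":16}}}
After op 16 (replace /jdx/2/uko 28): {"jdx":[[84,77],[5,59,0],{"h":64,"uko":28},11],"oe":{"fom":[64,46,43,35,9],"is":{"fih":44,"r":62,"rb":55,"ugk":37,"xe":19},"rj":[63,22,10,50],"yx":[62,70]},"xyv":{"olv":98,"zbc":{"cti":75,"g":96,"kj":34,"pez":16}}}
After op 17 (replace /jdx/2 73): {"jdx":[[84,77],[5,59,0],73,11],"oe":{"fom":[64,46,43,35,9],"is":{"fih":44,"r":62,"rb":55,"ugk":37,"xe":19},"rj":[63,22,10,50],"yx":[62,70]},"xyv":{"olv":98,"zbc":{"cti":75,"g":96,"kj":34,"pez":16}}}
After op 18 (remove /xyv/zbc/g): {"jdx":[[84,77],[5,59,0],73,11],"oe":{"fom":[64,46,43,35,9],"is":{"fih":44,"r":62,"rb":55,"ugk":37,"xe":19},"rj":[63,22,10,50],"yx":[62,70]},"xyv":{"olv":98,"zbc":{"cti":75,"kj":34,"pez":16}}}
After op 19 (replace /jdx/1/2 55): {"jdx":[[84,77],[5,59,55],73,11],"oe":{"fom":[64,46,43,35,9],"is":{"fih":44,"r":62,"rb":55,"ugk":37,"xe":19},"rj":[63,22,10,50],"yx":[62,70]},"xyv":{"olv":98,"zbc":{"cti":75,"kj":34,"pez":16}}}
Size at path /oe/rj: 4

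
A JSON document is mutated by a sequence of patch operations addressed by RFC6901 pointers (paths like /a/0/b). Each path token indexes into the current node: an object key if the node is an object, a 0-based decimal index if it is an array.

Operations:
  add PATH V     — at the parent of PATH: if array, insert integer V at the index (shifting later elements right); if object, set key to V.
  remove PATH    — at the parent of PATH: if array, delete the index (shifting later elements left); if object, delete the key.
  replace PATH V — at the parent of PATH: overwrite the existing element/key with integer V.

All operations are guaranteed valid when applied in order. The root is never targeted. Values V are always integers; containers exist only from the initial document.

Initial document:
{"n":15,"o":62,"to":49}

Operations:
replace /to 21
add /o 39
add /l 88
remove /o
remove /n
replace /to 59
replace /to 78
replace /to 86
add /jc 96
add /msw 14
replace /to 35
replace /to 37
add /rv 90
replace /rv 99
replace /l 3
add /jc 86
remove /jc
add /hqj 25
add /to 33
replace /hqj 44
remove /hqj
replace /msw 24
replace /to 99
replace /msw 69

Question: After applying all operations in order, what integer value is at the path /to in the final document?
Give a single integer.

Answer: 99

Derivation:
After op 1 (replace /to 21): {"n":15,"o":62,"to":21}
After op 2 (add /o 39): {"n":15,"o":39,"to":21}
After op 3 (add /l 88): {"l":88,"n":15,"o":39,"to":21}
After op 4 (remove /o): {"l":88,"n":15,"to":21}
After op 5 (remove /n): {"l":88,"to":21}
After op 6 (replace /to 59): {"l":88,"to":59}
After op 7 (replace /to 78): {"l":88,"to":78}
After op 8 (replace /to 86): {"l":88,"to":86}
After op 9 (add /jc 96): {"jc":96,"l":88,"to":86}
After op 10 (add /msw 14): {"jc":96,"l":88,"msw":14,"to":86}
After op 11 (replace /to 35): {"jc":96,"l":88,"msw":14,"to":35}
After op 12 (replace /to 37): {"jc":96,"l":88,"msw":14,"to":37}
After op 13 (add /rv 90): {"jc":96,"l":88,"msw":14,"rv":90,"to":37}
After op 14 (replace /rv 99): {"jc":96,"l":88,"msw":14,"rv":99,"to":37}
After op 15 (replace /l 3): {"jc":96,"l":3,"msw":14,"rv":99,"to":37}
After op 16 (add /jc 86): {"jc":86,"l":3,"msw":14,"rv":99,"to":37}
After op 17 (remove /jc): {"l":3,"msw":14,"rv":99,"to":37}
After op 18 (add /hqj 25): {"hqj":25,"l":3,"msw":14,"rv":99,"to":37}
After op 19 (add /to 33): {"hqj":25,"l":3,"msw":14,"rv":99,"to":33}
After op 20 (replace /hqj 44): {"hqj":44,"l":3,"msw":14,"rv":99,"to":33}
After op 21 (remove /hqj): {"l":3,"msw":14,"rv":99,"to":33}
After op 22 (replace /msw 24): {"l":3,"msw":24,"rv":99,"to":33}
After op 23 (replace /to 99): {"l":3,"msw":24,"rv":99,"to":99}
After op 24 (replace /msw 69): {"l":3,"msw":69,"rv":99,"to":99}
Value at /to: 99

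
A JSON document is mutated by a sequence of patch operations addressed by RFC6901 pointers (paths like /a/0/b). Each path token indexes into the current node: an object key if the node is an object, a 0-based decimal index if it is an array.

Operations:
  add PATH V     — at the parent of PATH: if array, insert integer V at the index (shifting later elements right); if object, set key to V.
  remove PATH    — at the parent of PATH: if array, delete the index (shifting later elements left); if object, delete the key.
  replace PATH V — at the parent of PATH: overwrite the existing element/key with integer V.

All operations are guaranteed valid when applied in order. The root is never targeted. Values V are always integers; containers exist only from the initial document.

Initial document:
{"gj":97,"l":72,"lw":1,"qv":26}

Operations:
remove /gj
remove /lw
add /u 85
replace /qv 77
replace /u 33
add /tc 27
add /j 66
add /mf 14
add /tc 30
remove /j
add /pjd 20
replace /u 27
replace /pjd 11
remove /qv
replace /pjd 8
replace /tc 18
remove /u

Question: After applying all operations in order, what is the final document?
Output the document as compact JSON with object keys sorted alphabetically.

After op 1 (remove /gj): {"l":72,"lw":1,"qv":26}
After op 2 (remove /lw): {"l":72,"qv":26}
After op 3 (add /u 85): {"l":72,"qv":26,"u":85}
After op 4 (replace /qv 77): {"l":72,"qv":77,"u":85}
After op 5 (replace /u 33): {"l":72,"qv":77,"u":33}
After op 6 (add /tc 27): {"l":72,"qv":77,"tc":27,"u":33}
After op 7 (add /j 66): {"j":66,"l":72,"qv":77,"tc":27,"u":33}
After op 8 (add /mf 14): {"j":66,"l":72,"mf":14,"qv":77,"tc":27,"u":33}
After op 9 (add /tc 30): {"j":66,"l":72,"mf":14,"qv":77,"tc":30,"u":33}
After op 10 (remove /j): {"l":72,"mf":14,"qv":77,"tc":30,"u":33}
After op 11 (add /pjd 20): {"l":72,"mf":14,"pjd":20,"qv":77,"tc":30,"u":33}
After op 12 (replace /u 27): {"l":72,"mf":14,"pjd":20,"qv":77,"tc":30,"u":27}
After op 13 (replace /pjd 11): {"l":72,"mf":14,"pjd":11,"qv":77,"tc":30,"u":27}
After op 14 (remove /qv): {"l":72,"mf":14,"pjd":11,"tc":30,"u":27}
After op 15 (replace /pjd 8): {"l":72,"mf":14,"pjd":8,"tc":30,"u":27}
After op 16 (replace /tc 18): {"l":72,"mf":14,"pjd":8,"tc":18,"u":27}
After op 17 (remove /u): {"l":72,"mf":14,"pjd":8,"tc":18}

Answer: {"l":72,"mf":14,"pjd":8,"tc":18}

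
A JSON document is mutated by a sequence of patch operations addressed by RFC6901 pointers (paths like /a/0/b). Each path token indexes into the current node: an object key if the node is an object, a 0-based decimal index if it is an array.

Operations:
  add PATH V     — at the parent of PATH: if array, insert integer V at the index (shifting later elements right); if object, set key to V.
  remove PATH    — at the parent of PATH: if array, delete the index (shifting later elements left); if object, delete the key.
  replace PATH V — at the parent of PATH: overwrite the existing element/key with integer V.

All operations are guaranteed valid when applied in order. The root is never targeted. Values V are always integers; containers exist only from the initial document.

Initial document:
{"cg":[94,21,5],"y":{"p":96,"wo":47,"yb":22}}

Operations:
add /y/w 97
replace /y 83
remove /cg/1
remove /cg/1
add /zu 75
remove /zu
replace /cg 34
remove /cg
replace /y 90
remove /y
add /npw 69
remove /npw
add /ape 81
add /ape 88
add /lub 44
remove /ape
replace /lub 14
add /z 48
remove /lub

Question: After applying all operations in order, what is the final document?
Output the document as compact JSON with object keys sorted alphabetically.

After op 1 (add /y/w 97): {"cg":[94,21,5],"y":{"p":96,"w":97,"wo":47,"yb":22}}
After op 2 (replace /y 83): {"cg":[94,21,5],"y":83}
After op 3 (remove /cg/1): {"cg":[94,5],"y":83}
After op 4 (remove /cg/1): {"cg":[94],"y":83}
After op 5 (add /zu 75): {"cg":[94],"y":83,"zu":75}
After op 6 (remove /zu): {"cg":[94],"y":83}
After op 7 (replace /cg 34): {"cg":34,"y":83}
After op 8 (remove /cg): {"y":83}
After op 9 (replace /y 90): {"y":90}
After op 10 (remove /y): {}
After op 11 (add /npw 69): {"npw":69}
After op 12 (remove /npw): {}
After op 13 (add /ape 81): {"ape":81}
After op 14 (add /ape 88): {"ape":88}
After op 15 (add /lub 44): {"ape":88,"lub":44}
After op 16 (remove /ape): {"lub":44}
After op 17 (replace /lub 14): {"lub":14}
After op 18 (add /z 48): {"lub":14,"z":48}
After op 19 (remove /lub): {"z":48}

Answer: {"z":48}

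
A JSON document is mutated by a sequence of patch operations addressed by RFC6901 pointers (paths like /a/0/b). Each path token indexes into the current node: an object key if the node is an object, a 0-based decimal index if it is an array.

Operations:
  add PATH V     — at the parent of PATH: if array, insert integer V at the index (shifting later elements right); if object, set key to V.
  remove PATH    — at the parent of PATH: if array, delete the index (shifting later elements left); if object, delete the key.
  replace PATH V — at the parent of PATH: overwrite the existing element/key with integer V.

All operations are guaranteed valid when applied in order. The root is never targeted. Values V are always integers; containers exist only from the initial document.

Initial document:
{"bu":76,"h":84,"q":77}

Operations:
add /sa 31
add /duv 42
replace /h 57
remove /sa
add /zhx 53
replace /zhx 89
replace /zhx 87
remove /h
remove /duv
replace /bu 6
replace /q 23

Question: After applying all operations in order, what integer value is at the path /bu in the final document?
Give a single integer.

After op 1 (add /sa 31): {"bu":76,"h":84,"q":77,"sa":31}
After op 2 (add /duv 42): {"bu":76,"duv":42,"h":84,"q":77,"sa":31}
After op 3 (replace /h 57): {"bu":76,"duv":42,"h":57,"q":77,"sa":31}
After op 4 (remove /sa): {"bu":76,"duv":42,"h":57,"q":77}
After op 5 (add /zhx 53): {"bu":76,"duv":42,"h":57,"q":77,"zhx":53}
After op 6 (replace /zhx 89): {"bu":76,"duv":42,"h":57,"q":77,"zhx":89}
After op 7 (replace /zhx 87): {"bu":76,"duv":42,"h":57,"q":77,"zhx":87}
After op 8 (remove /h): {"bu":76,"duv":42,"q":77,"zhx":87}
After op 9 (remove /duv): {"bu":76,"q":77,"zhx":87}
After op 10 (replace /bu 6): {"bu":6,"q":77,"zhx":87}
After op 11 (replace /q 23): {"bu":6,"q":23,"zhx":87}
Value at /bu: 6

Answer: 6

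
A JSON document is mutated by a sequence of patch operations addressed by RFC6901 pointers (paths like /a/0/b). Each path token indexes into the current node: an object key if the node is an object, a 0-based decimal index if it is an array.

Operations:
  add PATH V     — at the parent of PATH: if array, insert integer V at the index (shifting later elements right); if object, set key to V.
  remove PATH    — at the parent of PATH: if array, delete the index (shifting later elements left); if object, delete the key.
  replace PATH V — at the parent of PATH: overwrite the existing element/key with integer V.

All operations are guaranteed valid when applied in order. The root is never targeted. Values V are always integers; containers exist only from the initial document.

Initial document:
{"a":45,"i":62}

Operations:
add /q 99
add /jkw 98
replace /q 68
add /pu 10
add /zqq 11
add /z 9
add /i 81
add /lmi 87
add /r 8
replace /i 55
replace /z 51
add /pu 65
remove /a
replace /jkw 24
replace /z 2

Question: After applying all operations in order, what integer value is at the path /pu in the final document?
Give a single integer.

Answer: 65

Derivation:
After op 1 (add /q 99): {"a":45,"i":62,"q":99}
After op 2 (add /jkw 98): {"a":45,"i":62,"jkw":98,"q":99}
After op 3 (replace /q 68): {"a":45,"i":62,"jkw":98,"q":68}
After op 4 (add /pu 10): {"a":45,"i":62,"jkw":98,"pu":10,"q":68}
After op 5 (add /zqq 11): {"a":45,"i":62,"jkw":98,"pu":10,"q":68,"zqq":11}
After op 6 (add /z 9): {"a":45,"i":62,"jkw":98,"pu":10,"q":68,"z":9,"zqq":11}
After op 7 (add /i 81): {"a":45,"i":81,"jkw":98,"pu":10,"q":68,"z":9,"zqq":11}
After op 8 (add /lmi 87): {"a":45,"i":81,"jkw":98,"lmi":87,"pu":10,"q":68,"z":9,"zqq":11}
After op 9 (add /r 8): {"a":45,"i":81,"jkw":98,"lmi":87,"pu":10,"q":68,"r":8,"z":9,"zqq":11}
After op 10 (replace /i 55): {"a":45,"i":55,"jkw":98,"lmi":87,"pu":10,"q":68,"r":8,"z":9,"zqq":11}
After op 11 (replace /z 51): {"a":45,"i":55,"jkw":98,"lmi":87,"pu":10,"q":68,"r":8,"z":51,"zqq":11}
After op 12 (add /pu 65): {"a":45,"i":55,"jkw":98,"lmi":87,"pu":65,"q":68,"r":8,"z":51,"zqq":11}
After op 13 (remove /a): {"i":55,"jkw":98,"lmi":87,"pu":65,"q":68,"r":8,"z":51,"zqq":11}
After op 14 (replace /jkw 24): {"i":55,"jkw":24,"lmi":87,"pu":65,"q":68,"r":8,"z":51,"zqq":11}
After op 15 (replace /z 2): {"i":55,"jkw":24,"lmi":87,"pu":65,"q":68,"r":8,"z":2,"zqq":11}
Value at /pu: 65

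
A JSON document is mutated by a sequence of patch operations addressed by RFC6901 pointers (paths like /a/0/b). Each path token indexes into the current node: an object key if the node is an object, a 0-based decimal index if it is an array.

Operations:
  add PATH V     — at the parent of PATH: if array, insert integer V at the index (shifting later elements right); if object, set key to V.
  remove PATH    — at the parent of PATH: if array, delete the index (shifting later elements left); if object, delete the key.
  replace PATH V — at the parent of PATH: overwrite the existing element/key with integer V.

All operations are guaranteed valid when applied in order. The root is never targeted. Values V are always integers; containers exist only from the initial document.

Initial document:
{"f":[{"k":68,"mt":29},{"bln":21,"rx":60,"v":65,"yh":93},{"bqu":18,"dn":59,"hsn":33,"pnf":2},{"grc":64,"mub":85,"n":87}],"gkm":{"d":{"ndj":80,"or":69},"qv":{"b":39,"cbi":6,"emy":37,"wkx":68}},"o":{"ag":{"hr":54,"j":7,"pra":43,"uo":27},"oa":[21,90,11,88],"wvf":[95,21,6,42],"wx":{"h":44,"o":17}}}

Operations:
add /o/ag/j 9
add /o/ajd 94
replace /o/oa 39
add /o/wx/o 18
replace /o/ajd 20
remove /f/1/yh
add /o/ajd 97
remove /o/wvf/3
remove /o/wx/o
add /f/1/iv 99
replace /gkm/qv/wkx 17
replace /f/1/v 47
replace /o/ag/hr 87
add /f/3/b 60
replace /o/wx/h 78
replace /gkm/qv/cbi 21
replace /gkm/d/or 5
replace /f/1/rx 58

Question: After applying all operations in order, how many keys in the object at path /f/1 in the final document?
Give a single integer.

Answer: 4

Derivation:
After op 1 (add /o/ag/j 9): {"f":[{"k":68,"mt":29},{"bln":21,"rx":60,"v":65,"yh":93},{"bqu":18,"dn":59,"hsn":33,"pnf":2},{"grc":64,"mub":85,"n":87}],"gkm":{"d":{"ndj":80,"or":69},"qv":{"b":39,"cbi":6,"emy":37,"wkx":68}},"o":{"ag":{"hr":54,"j":9,"pra":43,"uo":27},"oa":[21,90,11,88],"wvf":[95,21,6,42],"wx":{"h":44,"o":17}}}
After op 2 (add /o/ajd 94): {"f":[{"k":68,"mt":29},{"bln":21,"rx":60,"v":65,"yh":93},{"bqu":18,"dn":59,"hsn":33,"pnf":2},{"grc":64,"mub":85,"n":87}],"gkm":{"d":{"ndj":80,"or":69},"qv":{"b":39,"cbi":6,"emy":37,"wkx":68}},"o":{"ag":{"hr":54,"j":9,"pra":43,"uo":27},"ajd":94,"oa":[21,90,11,88],"wvf":[95,21,6,42],"wx":{"h":44,"o":17}}}
After op 3 (replace /o/oa 39): {"f":[{"k":68,"mt":29},{"bln":21,"rx":60,"v":65,"yh":93},{"bqu":18,"dn":59,"hsn":33,"pnf":2},{"grc":64,"mub":85,"n":87}],"gkm":{"d":{"ndj":80,"or":69},"qv":{"b":39,"cbi":6,"emy":37,"wkx":68}},"o":{"ag":{"hr":54,"j":9,"pra":43,"uo":27},"ajd":94,"oa":39,"wvf":[95,21,6,42],"wx":{"h":44,"o":17}}}
After op 4 (add /o/wx/o 18): {"f":[{"k":68,"mt":29},{"bln":21,"rx":60,"v":65,"yh":93},{"bqu":18,"dn":59,"hsn":33,"pnf":2},{"grc":64,"mub":85,"n":87}],"gkm":{"d":{"ndj":80,"or":69},"qv":{"b":39,"cbi":6,"emy":37,"wkx":68}},"o":{"ag":{"hr":54,"j":9,"pra":43,"uo":27},"ajd":94,"oa":39,"wvf":[95,21,6,42],"wx":{"h":44,"o":18}}}
After op 5 (replace /o/ajd 20): {"f":[{"k":68,"mt":29},{"bln":21,"rx":60,"v":65,"yh":93},{"bqu":18,"dn":59,"hsn":33,"pnf":2},{"grc":64,"mub":85,"n":87}],"gkm":{"d":{"ndj":80,"or":69},"qv":{"b":39,"cbi":6,"emy":37,"wkx":68}},"o":{"ag":{"hr":54,"j":9,"pra":43,"uo":27},"ajd":20,"oa":39,"wvf":[95,21,6,42],"wx":{"h":44,"o":18}}}
After op 6 (remove /f/1/yh): {"f":[{"k":68,"mt":29},{"bln":21,"rx":60,"v":65},{"bqu":18,"dn":59,"hsn":33,"pnf":2},{"grc":64,"mub":85,"n":87}],"gkm":{"d":{"ndj":80,"or":69},"qv":{"b":39,"cbi":6,"emy":37,"wkx":68}},"o":{"ag":{"hr":54,"j":9,"pra":43,"uo":27},"ajd":20,"oa":39,"wvf":[95,21,6,42],"wx":{"h":44,"o":18}}}
After op 7 (add /o/ajd 97): {"f":[{"k":68,"mt":29},{"bln":21,"rx":60,"v":65},{"bqu":18,"dn":59,"hsn":33,"pnf":2},{"grc":64,"mub":85,"n":87}],"gkm":{"d":{"ndj":80,"or":69},"qv":{"b":39,"cbi":6,"emy":37,"wkx":68}},"o":{"ag":{"hr":54,"j":9,"pra":43,"uo":27},"ajd":97,"oa":39,"wvf":[95,21,6,42],"wx":{"h":44,"o":18}}}
After op 8 (remove /o/wvf/3): {"f":[{"k":68,"mt":29},{"bln":21,"rx":60,"v":65},{"bqu":18,"dn":59,"hsn":33,"pnf":2},{"grc":64,"mub":85,"n":87}],"gkm":{"d":{"ndj":80,"or":69},"qv":{"b":39,"cbi":6,"emy":37,"wkx":68}},"o":{"ag":{"hr":54,"j":9,"pra":43,"uo":27},"ajd":97,"oa":39,"wvf":[95,21,6],"wx":{"h":44,"o":18}}}
After op 9 (remove /o/wx/o): {"f":[{"k":68,"mt":29},{"bln":21,"rx":60,"v":65},{"bqu":18,"dn":59,"hsn":33,"pnf":2},{"grc":64,"mub":85,"n":87}],"gkm":{"d":{"ndj":80,"or":69},"qv":{"b":39,"cbi":6,"emy":37,"wkx":68}},"o":{"ag":{"hr":54,"j":9,"pra":43,"uo":27},"ajd":97,"oa":39,"wvf":[95,21,6],"wx":{"h":44}}}
After op 10 (add /f/1/iv 99): {"f":[{"k":68,"mt":29},{"bln":21,"iv":99,"rx":60,"v":65},{"bqu":18,"dn":59,"hsn":33,"pnf":2},{"grc":64,"mub":85,"n":87}],"gkm":{"d":{"ndj":80,"or":69},"qv":{"b":39,"cbi":6,"emy":37,"wkx":68}},"o":{"ag":{"hr":54,"j":9,"pra":43,"uo":27},"ajd":97,"oa":39,"wvf":[95,21,6],"wx":{"h":44}}}
After op 11 (replace /gkm/qv/wkx 17): {"f":[{"k":68,"mt":29},{"bln":21,"iv":99,"rx":60,"v":65},{"bqu":18,"dn":59,"hsn":33,"pnf":2},{"grc":64,"mub":85,"n":87}],"gkm":{"d":{"ndj":80,"or":69},"qv":{"b":39,"cbi":6,"emy":37,"wkx":17}},"o":{"ag":{"hr":54,"j":9,"pra":43,"uo":27},"ajd":97,"oa":39,"wvf":[95,21,6],"wx":{"h":44}}}
After op 12 (replace /f/1/v 47): {"f":[{"k":68,"mt":29},{"bln":21,"iv":99,"rx":60,"v":47},{"bqu":18,"dn":59,"hsn":33,"pnf":2},{"grc":64,"mub":85,"n":87}],"gkm":{"d":{"ndj":80,"or":69},"qv":{"b":39,"cbi":6,"emy":37,"wkx":17}},"o":{"ag":{"hr":54,"j":9,"pra":43,"uo":27},"ajd":97,"oa":39,"wvf":[95,21,6],"wx":{"h":44}}}
After op 13 (replace /o/ag/hr 87): {"f":[{"k":68,"mt":29},{"bln":21,"iv":99,"rx":60,"v":47},{"bqu":18,"dn":59,"hsn":33,"pnf":2},{"grc":64,"mub":85,"n":87}],"gkm":{"d":{"ndj":80,"or":69},"qv":{"b":39,"cbi":6,"emy":37,"wkx":17}},"o":{"ag":{"hr":87,"j":9,"pra":43,"uo":27},"ajd":97,"oa":39,"wvf":[95,21,6],"wx":{"h":44}}}
After op 14 (add /f/3/b 60): {"f":[{"k":68,"mt":29},{"bln":21,"iv":99,"rx":60,"v":47},{"bqu":18,"dn":59,"hsn":33,"pnf":2},{"b":60,"grc":64,"mub":85,"n":87}],"gkm":{"d":{"ndj":80,"or":69},"qv":{"b":39,"cbi":6,"emy":37,"wkx":17}},"o":{"ag":{"hr":87,"j":9,"pra":43,"uo":27},"ajd":97,"oa":39,"wvf":[95,21,6],"wx":{"h":44}}}
After op 15 (replace /o/wx/h 78): {"f":[{"k":68,"mt":29},{"bln":21,"iv":99,"rx":60,"v":47},{"bqu":18,"dn":59,"hsn":33,"pnf":2},{"b":60,"grc":64,"mub":85,"n":87}],"gkm":{"d":{"ndj":80,"or":69},"qv":{"b":39,"cbi":6,"emy":37,"wkx":17}},"o":{"ag":{"hr":87,"j":9,"pra":43,"uo":27},"ajd":97,"oa":39,"wvf":[95,21,6],"wx":{"h":78}}}
After op 16 (replace /gkm/qv/cbi 21): {"f":[{"k":68,"mt":29},{"bln":21,"iv":99,"rx":60,"v":47},{"bqu":18,"dn":59,"hsn":33,"pnf":2},{"b":60,"grc":64,"mub":85,"n":87}],"gkm":{"d":{"ndj":80,"or":69},"qv":{"b":39,"cbi":21,"emy":37,"wkx":17}},"o":{"ag":{"hr":87,"j":9,"pra":43,"uo":27},"ajd":97,"oa":39,"wvf":[95,21,6],"wx":{"h":78}}}
After op 17 (replace /gkm/d/or 5): {"f":[{"k":68,"mt":29},{"bln":21,"iv":99,"rx":60,"v":47},{"bqu":18,"dn":59,"hsn":33,"pnf":2},{"b":60,"grc":64,"mub":85,"n":87}],"gkm":{"d":{"ndj":80,"or":5},"qv":{"b":39,"cbi":21,"emy":37,"wkx":17}},"o":{"ag":{"hr":87,"j":9,"pra":43,"uo":27},"ajd":97,"oa":39,"wvf":[95,21,6],"wx":{"h":78}}}
After op 18 (replace /f/1/rx 58): {"f":[{"k":68,"mt":29},{"bln":21,"iv":99,"rx":58,"v":47},{"bqu":18,"dn":59,"hsn":33,"pnf":2},{"b":60,"grc":64,"mub":85,"n":87}],"gkm":{"d":{"ndj":80,"or":5},"qv":{"b":39,"cbi":21,"emy":37,"wkx":17}},"o":{"ag":{"hr":87,"j":9,"pra":43,"uo":27},"ajd":97,"oa":39,"wvf":[95,21,6],"wx":{"h":78}}}
Size at path /f/1: 4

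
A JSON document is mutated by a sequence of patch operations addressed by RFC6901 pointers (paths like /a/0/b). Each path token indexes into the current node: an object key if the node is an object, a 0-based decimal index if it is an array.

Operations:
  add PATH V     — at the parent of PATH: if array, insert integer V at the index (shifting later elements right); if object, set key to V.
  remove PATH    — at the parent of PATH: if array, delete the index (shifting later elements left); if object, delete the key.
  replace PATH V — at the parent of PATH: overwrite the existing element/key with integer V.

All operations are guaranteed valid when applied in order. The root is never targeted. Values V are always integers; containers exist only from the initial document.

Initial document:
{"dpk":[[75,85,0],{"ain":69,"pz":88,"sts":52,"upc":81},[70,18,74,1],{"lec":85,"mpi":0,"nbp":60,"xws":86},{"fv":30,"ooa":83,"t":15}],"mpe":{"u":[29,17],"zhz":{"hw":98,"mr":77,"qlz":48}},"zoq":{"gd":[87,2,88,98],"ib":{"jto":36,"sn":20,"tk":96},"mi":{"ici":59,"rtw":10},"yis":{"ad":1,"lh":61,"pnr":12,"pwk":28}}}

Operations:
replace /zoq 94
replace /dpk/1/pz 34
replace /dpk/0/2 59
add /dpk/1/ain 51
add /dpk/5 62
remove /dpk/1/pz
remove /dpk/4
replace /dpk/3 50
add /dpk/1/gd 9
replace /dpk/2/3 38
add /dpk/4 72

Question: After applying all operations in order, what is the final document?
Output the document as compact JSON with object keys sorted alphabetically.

After op 1 (replace /zoq 94): {"dpk":[[75,85,0],{"ain":69,"pz":88,"sts":52,"upc":81},[70,18,74,1],{"lec":85,"mpi":0,"nbp":60,"xws":86},{"fv":30,"ooa":83,"t":15}],"mpe":{"u":[29,17],"zhz":{"hw":98,"mr":77,"qlz":48}},"zoq":94}
After op 2 (replace /dpk/1/pz 34): {"dpk":[[75,85,0],{"ain":69,"pz":34,"sts":52,"upc":81},[70,18,74,1],{"lec":85,"mpi":0,"nbp":60,"xws":86},{"fv":30,"ooa":83,"t":15}],"mpe":{"u":[29,17],"zhz":{"hw":98,"mr":77,"qlz":48}},"zoq":94}
After op 3 (replace /dpk/0/2 59): {"dpk":[[75,85,59],{"ain":69,"pz":34,"sts":52,"upc":81},[70,18,74,1],{"lec":85,"mpi":0,"nbp":60,"xws":86},{"fv":30,"ooa":83,"t":15}],"mpe":{"u":[29,17],"zhz":{"hw":98,"mr":77,"qlz":48}},"zoq":94}
After op 4 (add /dpk/1/ain 51): {"dpk":[[75,85,59],{"ain":51,"pz":34,"sts":52,"upc":81},[70,18,74,1],{"lec":85,"mpi":0,"nbp":60,"xws":86},{"fv":30,"ooa":83,"t":15}],"mpe":{"u":[29,17],"zhz":{"hw":98,"mr":77,"qlz":48}},"zoq":94}
After op 5 (add /dpk/5 62): {"dpk":[[75,85,59],{"ain":51,"pz":34,"sts":52,"upc":81},[70,18,74,1],{"lec":85,"mpi":0,"nbp":60,"xws":86},{"fv":30,"ooa":83,"t":15},62],"mpe":{"u":[29,17],"zhz":{"hw":98,"mr":77,"qlz":48}},"zoq":94}
After op 6 (remove /dpk/1/pz): {"dpk":[[75,85,59],{"ain":51,"sts":52,"upc":81},[70,18,74,1],{"lec":85,"mpi":0,"nbp":60,"xws":86},{"fv":30,"ooa":83,"t":15},62],"mpe":{"u":[29,17],"zhz":{"hw":98,"mr":77,"qlz":48}},"zoq":94}
After op 7 (remove /dpk/4): {"dpk":[[75,85,59],{"ain":51,"sts":52,"upc":81},[70,18,74,1],{"lec":85,"mpi":0,"nbp":60,"xws":86},62],"mpe":{"u":[29,17],"zhz":{"hw":98,"mr":77,"qlz":48}},"zoq":94}
After op 8 (replace /dpk/3 50): {"dpk":[[75,85,59],{"ain":51,"sts":52,"upc":81},[70,18,74,1],50,62],"mpe":{"u":[29,17],"zhz":{"hw":98,"mr":77,"qlz":48}},"zoq":94}
After op 9 (add /dpk/1/gd 9): {"dpk":[[75,85,59],{"ain":51,"gd":9,"sts":52,"upc":81},[70,18,74,1],50,62],"mpe":{"u":[29,17],"zhz":{"hw":98,"mr":77,"qlz":48}},"zoq":94}
After op 10 (replace /dpk/2/3 38): {"dpk":[[75,85,59],{"ain":51,"gd":9,"sts":52,"upc":81},[70,18,74,38],50,62],"mpe":{"u":[29,17],"zhz":{"hw":98,"mr":77,"qlz":48}},"zoq":94}
After op 11 (add /dpk/4 72): {"dpk":[[75,85,59],{"ain":51,"gd":9,"sts":52,"upc":81},[70,18,74,38],50,72,62],"mpe":{"u":[29,17],"zhz":{"hw":98,"mr":77,"qlz":48}},"zoq":94}

Answer: {"dpk":[[75,85,59],{"ain":51,"gd":9,"sts":52,"upc":81},[70,18,74,38],50,72,62],"mpe":{"u":[29,17],"zhz":{"hw":98,"mr":77,"qlz":48}},"zoq":94}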